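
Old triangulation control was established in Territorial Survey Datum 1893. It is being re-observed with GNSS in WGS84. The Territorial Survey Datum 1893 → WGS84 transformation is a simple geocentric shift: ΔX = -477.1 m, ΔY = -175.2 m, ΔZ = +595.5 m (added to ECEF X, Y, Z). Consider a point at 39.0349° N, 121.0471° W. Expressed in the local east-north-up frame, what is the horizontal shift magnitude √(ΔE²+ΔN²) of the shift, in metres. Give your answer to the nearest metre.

383 m

The local east axis at (φ, λ) is (−sin λ, cos λ, 0), so ΔE = −sin(-121.0471°)·(-477.1) + cos(-121.0471°)·(-175.2) = -318.39 m.
The local north axis is (−sin φ cos λ, −sin φ sin λ, cos φ), giving ΔN = -154.968 − 94.533 + 462.562 = 213.06 m.
Horizontal magnitude = √(ΔE² + ΔN²) = √((-318.39)² + 213.06²) = 383.11 m.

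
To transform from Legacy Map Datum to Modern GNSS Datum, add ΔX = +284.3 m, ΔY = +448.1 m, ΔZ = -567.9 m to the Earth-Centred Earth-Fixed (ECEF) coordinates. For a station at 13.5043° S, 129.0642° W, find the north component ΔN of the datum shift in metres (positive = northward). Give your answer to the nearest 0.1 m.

At φ = -13.5043°, λ = -129.0642°: sin φ = -0.233518, cos φ = 0.972352, sin λ = -0.776440, cos λ = -0.630191.
ΔN = −sin φ cos λ·ΔX − sin φ sin λ·ΔY + cos φ·ΔZ = −(-0.233518)(-0.630191)(284.3) − (-0.233518)(-0.776440)(448.1) + (0.972352)(-567.9) = -675.28 m.

ΔN = -675.3 m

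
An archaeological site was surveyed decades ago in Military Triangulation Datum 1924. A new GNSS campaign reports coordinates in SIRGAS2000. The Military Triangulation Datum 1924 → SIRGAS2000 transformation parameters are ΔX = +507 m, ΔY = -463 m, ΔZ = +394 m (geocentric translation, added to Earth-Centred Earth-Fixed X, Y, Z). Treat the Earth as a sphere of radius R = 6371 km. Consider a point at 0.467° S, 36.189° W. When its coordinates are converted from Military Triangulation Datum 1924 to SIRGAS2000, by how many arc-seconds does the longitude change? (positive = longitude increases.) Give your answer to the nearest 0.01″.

sin φ = -0.008151, cos φ = 0.999967, sin λ = -0.590451, cos λ = 0.807074.
East component: ΔE = −sin λ·ΔX + cos λ·ΔY = −(-0.590451)(507) + (0.807074)(-463) = -74.32 m.
1° of latitude spans πR/180 = 111195 m; at latitude φ, 1° of longitude spans that × cos φ = 111191.2 m, so Δλ = -74.32 / 111191.2 × 3600 = -2.406″.

Δλ = -2.41″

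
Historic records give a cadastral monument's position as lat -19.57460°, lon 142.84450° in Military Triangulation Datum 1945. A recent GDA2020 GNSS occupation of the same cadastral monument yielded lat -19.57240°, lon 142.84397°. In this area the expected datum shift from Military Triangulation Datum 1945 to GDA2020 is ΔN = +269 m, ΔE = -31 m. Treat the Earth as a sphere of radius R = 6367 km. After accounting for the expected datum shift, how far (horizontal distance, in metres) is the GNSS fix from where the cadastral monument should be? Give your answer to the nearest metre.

35 m

Observed coordinate differences: Δφ = +0.00220°, Δλ = -0.00053°.
Converting to metres (1° lat = 111125 m, cos φ = 0.942206): observed ΔN = 244.5 m, observed ΔE = -55.5 m.
Subtracting the expected shift leaves a residual of 244.5 − (269) = -24.5 m north and -55.5 − (-31) = -24.5 m east.
Residual distance = √((-24.5)² + (-24.5)²) = 34.7 m.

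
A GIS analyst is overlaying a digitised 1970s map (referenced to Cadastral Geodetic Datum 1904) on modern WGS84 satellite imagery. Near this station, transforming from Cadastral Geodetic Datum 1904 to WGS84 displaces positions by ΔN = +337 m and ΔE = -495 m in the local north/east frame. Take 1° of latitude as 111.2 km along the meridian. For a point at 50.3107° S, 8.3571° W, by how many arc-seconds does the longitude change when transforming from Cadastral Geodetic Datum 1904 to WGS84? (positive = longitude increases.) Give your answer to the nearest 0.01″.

At latitude -50.3107°, cos φ = 0.638624.
1° of longitude at this latitude = 111.2 × cos φ = 71.02 km, so Δλ = -495.0 / 71015.0 = -0.0069704° = -25.093″.

Δλ = -25.09″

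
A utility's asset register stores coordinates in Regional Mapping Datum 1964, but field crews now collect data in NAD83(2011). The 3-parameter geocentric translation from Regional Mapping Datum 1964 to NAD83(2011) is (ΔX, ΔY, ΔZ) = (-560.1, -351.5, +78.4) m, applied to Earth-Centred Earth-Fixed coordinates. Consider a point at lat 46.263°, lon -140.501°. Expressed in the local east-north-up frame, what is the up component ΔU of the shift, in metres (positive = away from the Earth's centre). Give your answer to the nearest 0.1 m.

ΔU = 510.0 m

At φ = 46.263°, λ = -140.501°: sin φ = 0.722521, cos φ = 0.691349, sin λ = -0.636065, cos λ = -0.771636.
ΔU = cos φ cos λ·ΔX + cos φ sin λ·ΔY + sin φ·ΔZ = (0.691349)(-0.771636)(-560.1) + (0.691349)(-0.636065)(-351.5) + (0.722521)(78.4) = 510.01 m.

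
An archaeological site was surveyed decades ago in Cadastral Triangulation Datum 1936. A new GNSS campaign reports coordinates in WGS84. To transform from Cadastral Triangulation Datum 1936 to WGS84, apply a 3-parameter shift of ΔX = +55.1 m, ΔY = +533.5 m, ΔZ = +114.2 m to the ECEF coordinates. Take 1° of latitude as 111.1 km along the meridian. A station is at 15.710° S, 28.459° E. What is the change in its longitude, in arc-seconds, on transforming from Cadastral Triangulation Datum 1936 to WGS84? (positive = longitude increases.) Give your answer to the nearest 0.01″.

Δλ = 14.90″

sin φ = -0.270768, cos φ = 0.962645, sin λ = 0.476530, cos λ = 0.879158.
East component: ΔE = −sin λ·ΔX + cos λ·ΔY = −(0.476530)(55.1) + (0.879158)(533.5) = 442.77 m.
1° of latitude spans 111100 m; at latitude φ, 1° of longitude spans that × cos φ = 106949.8 m, so Δλ = 442.77 / 106949.8 × 3600 = 14.904″.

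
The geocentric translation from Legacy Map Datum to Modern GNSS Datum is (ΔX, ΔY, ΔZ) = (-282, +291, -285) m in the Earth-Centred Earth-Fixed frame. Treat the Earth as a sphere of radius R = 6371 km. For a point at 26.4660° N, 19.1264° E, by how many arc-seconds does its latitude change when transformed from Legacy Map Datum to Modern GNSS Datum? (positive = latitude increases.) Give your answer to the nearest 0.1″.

sin φ = 0.445667, cos φ = 0.895199, sin λ = 0.327653, cos λ = 0.944798.
North component: ΔN = −sin φ cos λ·ΔX − sin φ sin λ·ΔY + cos φ·ΔZ = −(0.445667)(0.944798)(-282) − (0.445667)(0.327653)(291) + (0.895199)(-285) = -178.88 m.
1° of latitude spans πR/180 = 111195 m, so Δφ = -178.88 / 111195 × 3600 = -5.791″.

Δφ = -5.8″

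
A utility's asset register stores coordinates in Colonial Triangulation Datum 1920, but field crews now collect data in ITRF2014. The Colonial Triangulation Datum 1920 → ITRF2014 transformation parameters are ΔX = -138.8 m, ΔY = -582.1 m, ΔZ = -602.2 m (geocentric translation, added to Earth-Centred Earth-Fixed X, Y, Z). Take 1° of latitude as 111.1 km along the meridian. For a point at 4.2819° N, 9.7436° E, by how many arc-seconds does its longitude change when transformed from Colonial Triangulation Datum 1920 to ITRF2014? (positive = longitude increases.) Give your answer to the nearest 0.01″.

sin φ = 0.074664, cos φ = 0.997209, sin λ = 0.169239, cos λ = 0.985575.
East component: ΔE = −sin λ·ΔX + cos λ·ΔY = −(0.169239)(-138.8) + (0.985575)(-582.1) = -550.21 m.
1° of latitude spans 111100 m; at latitude φ, 1° of longitude spans that × cos φ = 110789.9 m, so Δλ = -550.21 / 110789.9 × 3600 = -17.879″.

Δλ = -17.88″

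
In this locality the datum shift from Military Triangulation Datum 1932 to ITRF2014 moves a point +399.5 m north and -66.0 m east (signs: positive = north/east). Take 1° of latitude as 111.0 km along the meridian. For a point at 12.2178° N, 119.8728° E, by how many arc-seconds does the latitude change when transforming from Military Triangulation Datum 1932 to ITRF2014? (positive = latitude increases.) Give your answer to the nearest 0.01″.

1° of latitude = 111.0 km, so Δφ = 399.5 / 111000 = 0.0035991° = 12.957″.

Δφ = 12.96″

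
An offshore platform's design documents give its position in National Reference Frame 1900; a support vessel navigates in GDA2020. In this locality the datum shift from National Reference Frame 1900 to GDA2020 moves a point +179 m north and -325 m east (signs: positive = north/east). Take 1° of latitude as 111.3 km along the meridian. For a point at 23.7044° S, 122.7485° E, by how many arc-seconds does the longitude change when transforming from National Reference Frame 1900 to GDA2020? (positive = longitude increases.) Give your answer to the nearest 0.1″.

At latitude -23.7044°, cos φ = 0.915632.
1° of longitude at this latitude = 111.3 × cos φ = 101.91 km, so Δλ = -325.0 / 101909.8 = -0.0031891° = -11.481″.

Δλ = -11.5″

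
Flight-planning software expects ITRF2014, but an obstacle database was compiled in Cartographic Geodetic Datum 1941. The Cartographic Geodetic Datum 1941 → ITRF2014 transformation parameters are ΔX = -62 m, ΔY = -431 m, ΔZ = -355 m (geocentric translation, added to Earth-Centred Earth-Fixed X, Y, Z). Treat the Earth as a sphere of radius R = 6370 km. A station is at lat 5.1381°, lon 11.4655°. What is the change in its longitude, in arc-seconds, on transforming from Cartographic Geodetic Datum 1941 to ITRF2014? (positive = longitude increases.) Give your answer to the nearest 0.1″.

sin φ = 0.089557, cos φ = 0.995982, sin λ = 0.198778, cos λ = 0.980045.
East component: ΔE = −sin λ·ΔX + cos λ·ΔY = −(0.198778)(-62) + (0.980045)(-431) = -410.07 m.
1° of latitude spans πR/180 = 111177 m; at latitude φ, 1° of longitude spans that × cos φ = 110730.7 m, so Δλ = -410.07 / 110730.7 × 3600 = -13.332″.

Δλ = -13.3″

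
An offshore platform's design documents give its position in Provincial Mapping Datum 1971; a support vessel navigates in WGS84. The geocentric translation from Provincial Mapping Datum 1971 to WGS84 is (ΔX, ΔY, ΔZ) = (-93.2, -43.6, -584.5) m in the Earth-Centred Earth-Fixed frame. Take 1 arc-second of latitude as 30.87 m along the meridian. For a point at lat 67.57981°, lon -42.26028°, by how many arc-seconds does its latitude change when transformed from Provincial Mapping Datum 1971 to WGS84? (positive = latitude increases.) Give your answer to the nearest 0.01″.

sin φ = 0.924412, cos φ = 0.381396, sin λ = -0.672500, cos λ = 0.740097.
North component: ΔN = −sin φ cos λ·ΔX − sin φ sin λ·ΔY + cos φ·ΔZ = −(0.924412)(0.740097)(-93.2) − (0.924412)(-0.672500)(-43.6) + (0.381396)(-584.5) = -186.27 m.
1° of latitude spans 3600 × 30.87 = 111132 m, so Δφ = -186.27 / 111132 × 3600 = -6.034″.

Δφ = -6.03″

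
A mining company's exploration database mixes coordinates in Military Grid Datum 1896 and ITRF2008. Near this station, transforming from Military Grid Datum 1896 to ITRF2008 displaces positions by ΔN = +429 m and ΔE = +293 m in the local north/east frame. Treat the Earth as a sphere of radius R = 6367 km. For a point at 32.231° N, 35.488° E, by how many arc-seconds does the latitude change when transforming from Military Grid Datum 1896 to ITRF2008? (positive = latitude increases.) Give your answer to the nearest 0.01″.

On a sphere of radius R, 1 rad of latitude = R, so Δφ = ΔN / R = 429.0 / 6367000 = 6.7379e-05 rad = 13.898″.

Δφ = 13.90″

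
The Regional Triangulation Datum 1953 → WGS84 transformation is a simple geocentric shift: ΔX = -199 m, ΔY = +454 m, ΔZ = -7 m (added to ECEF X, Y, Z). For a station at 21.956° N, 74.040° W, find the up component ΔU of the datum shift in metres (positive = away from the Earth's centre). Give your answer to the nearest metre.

ΔU = -458 m

The local up (radial) axis is (cos φ cos λ, cos φ sin λ, sin φ), giving ΔU = -50.750 − 404.841 − 2.617 = -458.21 m.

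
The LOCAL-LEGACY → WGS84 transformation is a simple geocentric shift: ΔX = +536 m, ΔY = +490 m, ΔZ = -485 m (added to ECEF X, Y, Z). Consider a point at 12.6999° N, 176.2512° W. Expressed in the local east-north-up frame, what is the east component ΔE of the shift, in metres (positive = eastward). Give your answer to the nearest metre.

At φ = 12.6999°, λ = -176.2512°: sin φ = 0.219845, cos φ = 0.975535, sin λ = -0.065382, cos λ = -0.997860.
ΔE = −sin λ·ΔX + cos λ·ΔY = −(-0.065382)·(536) + (-0.997860)·(490) = -453.91 m.

ΔE = -454 m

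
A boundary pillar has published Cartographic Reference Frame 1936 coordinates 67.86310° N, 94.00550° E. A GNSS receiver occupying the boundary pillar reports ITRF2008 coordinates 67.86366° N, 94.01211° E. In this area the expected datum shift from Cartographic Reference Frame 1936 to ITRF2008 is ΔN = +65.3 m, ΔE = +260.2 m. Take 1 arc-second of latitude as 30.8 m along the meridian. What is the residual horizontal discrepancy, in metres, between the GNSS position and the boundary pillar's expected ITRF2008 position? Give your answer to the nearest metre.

16 m

Observed coordinate differences: Δφ = +0.00056°, Δλ = +0.00661°.
Converting to metres (1° lat = 110880 m, cos φ = 0.376821): observed ΔN = 62.1 m, observed ΔE = 276.2 m.
Subtracting the expected shift leaves a residual of 62.1 − (65.3) = -3.2 m north and 276.2 − (260.2) = 16.0 m east.
Residual distance = √((-3.2)² + 16.0²) = 16.3 m.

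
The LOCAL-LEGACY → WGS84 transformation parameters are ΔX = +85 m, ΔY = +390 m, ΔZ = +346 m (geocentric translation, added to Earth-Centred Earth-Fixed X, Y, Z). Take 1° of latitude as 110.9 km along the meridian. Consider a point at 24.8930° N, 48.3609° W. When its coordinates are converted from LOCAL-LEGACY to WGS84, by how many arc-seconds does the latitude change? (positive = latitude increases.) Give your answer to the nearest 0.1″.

sin φ = 0.420925, cos φ = 0.907095, sin λ = -0.747345, cos λ = 0.664436.
North component: ΔN = −sin φ cos λ·ΔX − sin φ sin λ·ΔY + cos φ·ΔZ = −(0.420925)(0.664436)(85) − (0.420925)(-0.747345)(390) + (0.907095)(346) = 412.77 m.
1° of latitude spans 110900 m, so Δφ = 412.77 / 110900 × 3600 = 13.399″.

Δφ = 13.4″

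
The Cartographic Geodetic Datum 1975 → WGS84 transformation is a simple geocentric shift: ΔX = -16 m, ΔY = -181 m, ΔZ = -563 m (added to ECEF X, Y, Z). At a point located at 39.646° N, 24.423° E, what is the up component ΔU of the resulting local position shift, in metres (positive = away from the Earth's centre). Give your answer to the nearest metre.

ΔU = -428 m

At φ = 39.646°, λ = 24.423°: sin φ = 0.638042, cos φ = 0.770001, sin λ = 0.413470, cos λ = 0.910518.
ΔU = cos φ cos λ·ΔX + cos φ sin λ·ΔY + sin φ·ΔZ = (0.770001)(0.910518)(-16) + (0.770001)(0.413470)(-181) + (0.638042)(-563) = -428.06 m.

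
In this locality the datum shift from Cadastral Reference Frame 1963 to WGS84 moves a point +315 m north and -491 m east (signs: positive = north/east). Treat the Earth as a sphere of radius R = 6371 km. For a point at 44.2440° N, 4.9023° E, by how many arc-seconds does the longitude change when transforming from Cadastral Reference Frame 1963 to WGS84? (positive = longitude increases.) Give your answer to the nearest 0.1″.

Δλ = -22.2″

At latitude 44.2440°, cos φ = 0.716375.
One radian of longitude at latitude φ spans R cos φ, so Δλ = ΔE / (R cos φ) = -491.0 / (6371000 × 0.716375) = -1.0758e-04 rad = -22.190″.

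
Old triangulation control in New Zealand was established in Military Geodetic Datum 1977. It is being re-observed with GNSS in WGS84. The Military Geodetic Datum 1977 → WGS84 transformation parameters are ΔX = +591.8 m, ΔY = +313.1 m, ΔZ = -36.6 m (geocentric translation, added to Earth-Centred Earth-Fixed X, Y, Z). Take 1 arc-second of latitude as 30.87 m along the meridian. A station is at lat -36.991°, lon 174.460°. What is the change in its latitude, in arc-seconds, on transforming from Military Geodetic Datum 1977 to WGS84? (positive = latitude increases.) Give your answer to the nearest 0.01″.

sin φ = -0.601690, cos φ = 0.798730, sin λ = 0.096541, cos λ = -0.995329.
North component: ΔN = −sin φ cos λ·ΔX − sin φ sin λ·ΔY + cos φ·ΔZ = −(-0.601690)(-0.995329)(591.8) − (-0.601690)(0.096541)(313.1) + (0.798730)(-36.6) = -365.46 m.
1° of latitude spans 3600 × 30.87 = 111132 m, so Δφ = -365.46 / 111132 × 3600 = -11.839″.

Δφ = -11.84″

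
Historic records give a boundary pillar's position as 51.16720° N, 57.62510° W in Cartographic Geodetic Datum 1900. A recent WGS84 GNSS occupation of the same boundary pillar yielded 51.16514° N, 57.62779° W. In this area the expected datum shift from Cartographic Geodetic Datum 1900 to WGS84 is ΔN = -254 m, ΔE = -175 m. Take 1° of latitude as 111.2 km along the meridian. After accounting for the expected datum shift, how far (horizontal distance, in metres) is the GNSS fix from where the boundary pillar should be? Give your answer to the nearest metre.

28 m

Observed coordinate differences: Δφ = -0.00206°, Δλ = -0.00269°.
Converting to metres (1° lat = 111200 m, cos φ = 0.627050): observed ΔN = -229.1 m, observed ΔE = -187.6 m.
Subtracting the expected shift leaves a residual of -229.1 − (-254) = 24.9 m north and -187.6 − (-175) = -12.6 m east.
Residual distance = √(24.9² + (-12.6)²) = 27.9 m.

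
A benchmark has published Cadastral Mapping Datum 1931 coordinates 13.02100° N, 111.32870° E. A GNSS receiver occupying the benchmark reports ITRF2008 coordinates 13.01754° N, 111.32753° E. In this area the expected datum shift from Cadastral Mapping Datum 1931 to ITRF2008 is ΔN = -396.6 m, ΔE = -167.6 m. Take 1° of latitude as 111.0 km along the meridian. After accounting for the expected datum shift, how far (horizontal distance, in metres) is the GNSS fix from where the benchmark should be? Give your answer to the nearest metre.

43 m

Observed coordinate differences: Δφ = -0.00346°, Δλ = -0.00117°.
Converting to metres (1° lat = 111000 m, cos φ = 0.974288): observed ΔN = -384.1 m, observed ΔE = -126.5 m.
Subtracting the expected shift leaves a residual of -384.1 − (-396.6) = 12.5 m north and -126.5 − (-167.6) = 41.1 m east.
Residual distance = √(12.5² + 41.1²) = 42.9 m.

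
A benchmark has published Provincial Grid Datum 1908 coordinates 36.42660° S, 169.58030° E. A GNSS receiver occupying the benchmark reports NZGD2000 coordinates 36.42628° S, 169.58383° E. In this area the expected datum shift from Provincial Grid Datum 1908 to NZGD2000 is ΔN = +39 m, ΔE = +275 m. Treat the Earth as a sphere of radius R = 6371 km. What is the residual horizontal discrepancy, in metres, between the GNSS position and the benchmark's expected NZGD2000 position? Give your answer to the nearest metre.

41 m

Observed coordinate differences: Δφ = +0.00032°, Δλ = +0.00353°.
Converting to metres (1° lat = 111195 m, cos φ = 0.804618): observed ΔN = 35.6 m, observed ΔE = 315.8 m.
Subtracting the expected shift leaves a residual of 35.6 − (39) = -3.4 m north and 315.8 − (275) = 40.8 m east.
Residual distance = √((-3.4)² + 40.8²) = 41.0 m.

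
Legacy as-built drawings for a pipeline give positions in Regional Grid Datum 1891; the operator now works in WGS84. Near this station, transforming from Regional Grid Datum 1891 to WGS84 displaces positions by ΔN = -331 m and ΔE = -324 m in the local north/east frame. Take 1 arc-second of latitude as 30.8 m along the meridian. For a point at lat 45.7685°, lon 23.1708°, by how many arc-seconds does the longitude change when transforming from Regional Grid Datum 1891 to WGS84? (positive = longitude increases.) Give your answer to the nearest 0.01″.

At latitude 45.7685°, cos φ = 0.697559.
1″ of longitude at this latitude = 30.80 × cos φ = 21.4848 m, so Δλ = -324.0 / 21.4848 = -15.080″.

Δλ = -15.08″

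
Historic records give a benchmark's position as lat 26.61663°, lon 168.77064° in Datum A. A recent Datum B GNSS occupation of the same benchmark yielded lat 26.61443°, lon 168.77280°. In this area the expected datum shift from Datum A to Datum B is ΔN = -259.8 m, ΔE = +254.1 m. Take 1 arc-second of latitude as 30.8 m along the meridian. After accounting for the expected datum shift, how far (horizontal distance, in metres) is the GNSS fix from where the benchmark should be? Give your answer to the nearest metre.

43 m

Observed coordinate differences: Δφ = -0.00220°, Δλ = +0.00216°.
Converting to metres (1° lat = 110880 m, cos φ = 0.894024): observed ΔN = -243.9 m, observed ΔE = 214.1 m.
Subtracting the expected shift leaves a residual of -243.9 − (-259.8) = 15.9 m north and 214.1 − (254.1) = -40.0 m east.
Residual distance = √(15.9² + (-40.0)²) = 43.0 m.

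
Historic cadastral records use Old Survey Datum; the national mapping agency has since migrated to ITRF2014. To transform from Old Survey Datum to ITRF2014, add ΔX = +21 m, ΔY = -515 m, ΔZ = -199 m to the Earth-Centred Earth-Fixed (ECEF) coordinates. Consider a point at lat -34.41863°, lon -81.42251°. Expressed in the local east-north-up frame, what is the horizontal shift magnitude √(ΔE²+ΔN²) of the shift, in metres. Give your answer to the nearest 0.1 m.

The local east axis at (φ, λ) is (−sin λ, cos λ, 0), so ΔE = −sin(-81.42251°)·21 + cos(-81.42251°)·(-515) = -56.05 m.
The local north axis is (−sin φ cos λ, −sin φ sin λ, cos φ), giving ΔN = 1.770 + 287.840 − 164.161 = 125.45 m.
Horizontal magnitude = √(ΔE² + ΔN²) = √((-56.05)² + 125.45²) = 137.40 m.

137.4 m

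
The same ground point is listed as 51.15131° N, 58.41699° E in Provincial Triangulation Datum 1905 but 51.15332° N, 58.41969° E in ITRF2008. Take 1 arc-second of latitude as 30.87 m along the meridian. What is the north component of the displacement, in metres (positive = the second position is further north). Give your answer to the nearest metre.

Δφ = 51.15332° − 51.15131° = +0.00201°; Δλ = 58.41969° − 58.41699° = +0.00270°.
1° of latitude = 3600 × 30.87 = 111132 m.
ΔN = Δφ × 111132 = 223.4 m; ΔE = Δλ × 111132 × cos(51.15131°) = +0.00270 × 111132 × 0.627266 = 188.2 m.

ΔN = 223 m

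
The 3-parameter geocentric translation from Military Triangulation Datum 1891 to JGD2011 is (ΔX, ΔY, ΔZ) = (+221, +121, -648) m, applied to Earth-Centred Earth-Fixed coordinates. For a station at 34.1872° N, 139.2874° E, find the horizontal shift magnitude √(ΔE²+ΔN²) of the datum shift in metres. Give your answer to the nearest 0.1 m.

The local east axis at (φ, λ) is (−sin λ, cos λ, 0), so ΔE = −sin(139.2874°)·221 + cos(139.2874°)·121 = -235.87 m.
The local north axis is (−sin φ cos λ, −sin φ sin λ, cos φ), giving ΔN = 94.127 − 44.347 − 536.030 = -486.25 m.
Horizontal magnitude = √(ΔE² + ΔN²) = √((-235.87)² + (-486.25)²) = 540.44 m.

540.4 m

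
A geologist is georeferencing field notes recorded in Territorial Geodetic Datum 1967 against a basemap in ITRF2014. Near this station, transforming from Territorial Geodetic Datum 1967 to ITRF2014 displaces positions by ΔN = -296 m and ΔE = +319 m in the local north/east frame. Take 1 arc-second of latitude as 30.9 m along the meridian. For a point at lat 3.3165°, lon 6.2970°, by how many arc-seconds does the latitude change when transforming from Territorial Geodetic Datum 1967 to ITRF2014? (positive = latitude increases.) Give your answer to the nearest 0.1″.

Δφ = -9.6″

1″ of latitude = 30.90 m, so Δφ = -296.0 / 30.90 = -9.579″.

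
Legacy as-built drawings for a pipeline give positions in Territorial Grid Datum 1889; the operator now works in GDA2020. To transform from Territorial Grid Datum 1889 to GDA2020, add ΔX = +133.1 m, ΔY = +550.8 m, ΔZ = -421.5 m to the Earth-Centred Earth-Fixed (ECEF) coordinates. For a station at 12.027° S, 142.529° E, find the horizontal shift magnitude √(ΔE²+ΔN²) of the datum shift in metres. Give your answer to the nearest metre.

At φ = -12.027°, λ = 142.529°: sin φ = -0.208373, cos φ = 0.978050, sin λ = 0.608360, cos λ = -0.793661.
ΔE = −sin λ·ΔX + cos λ·ΔY = −(0.608360)·(133.1) + (-0.793661)·(550.8) = -518.12 m.
ΔN = −sin φ cos λ·ΔX − sin φ sin λ·ΔY + cos φ·ΔZ = −(-0.208373)(-0.793661)(133.1) − (-0.208373)(0.608360)(550.8) + (0.978050)(-421.5) = -364.44 m.
Horizontal magnitude = √(ΔE² + ΔN²) = √((-518.12)² + (-364.44)²) = 633.45 m.

633 m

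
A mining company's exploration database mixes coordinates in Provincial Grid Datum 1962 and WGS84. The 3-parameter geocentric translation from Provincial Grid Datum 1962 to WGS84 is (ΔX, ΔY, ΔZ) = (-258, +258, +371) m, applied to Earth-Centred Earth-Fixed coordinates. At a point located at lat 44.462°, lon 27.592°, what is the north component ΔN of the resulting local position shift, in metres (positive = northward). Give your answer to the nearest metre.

At φ = 44.462°, λ = 27.592°: sin φ = 0.700436, cos φ = 0.713715, sin λ = 0.463172, cos λ = 0.886268.
ΔN = −sin φ cos λ·ΔX − sin φ sin λ·ΔY + cos φ·ΔZ = −(0.700436)(0.886268)(-258) − (0.700436)(0.463172)(258) + (0.713715)(371) = 341.25 m.

ΔN = 341 m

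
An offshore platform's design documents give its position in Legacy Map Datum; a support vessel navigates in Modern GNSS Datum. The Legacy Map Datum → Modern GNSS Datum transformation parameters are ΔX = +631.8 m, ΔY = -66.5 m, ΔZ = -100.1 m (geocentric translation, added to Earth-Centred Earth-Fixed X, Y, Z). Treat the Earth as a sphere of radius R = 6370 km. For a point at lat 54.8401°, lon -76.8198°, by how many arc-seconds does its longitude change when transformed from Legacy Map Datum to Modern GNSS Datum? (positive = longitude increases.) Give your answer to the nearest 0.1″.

sin φ = 0.817548, cos φ = 0.575860, sin λ = -0.973658, cos λ = 0.228014.
East component: ΔE = −sin λ·ΔX + cos λ·ΔY = −(-0.973658)(631.8) + (0.228014)(-66.5) = 599.99 m.
1° of latitude spans πR/180 = 111177 m; at latitude φ, 1° of longitude spans that × cos φ = 64022.7 m, so Δλ = 599.99 / 64022.7 × 3600 = 33.738″.

Δλ = 33.7″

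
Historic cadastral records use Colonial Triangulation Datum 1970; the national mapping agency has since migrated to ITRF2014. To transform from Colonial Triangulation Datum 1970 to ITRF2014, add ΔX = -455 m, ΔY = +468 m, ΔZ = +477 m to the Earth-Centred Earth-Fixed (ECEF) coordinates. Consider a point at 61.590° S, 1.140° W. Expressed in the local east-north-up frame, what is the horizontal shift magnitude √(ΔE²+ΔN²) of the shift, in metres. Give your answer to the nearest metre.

The local east axis at (φ, λ) is (−sin λ, cos λ, 0), so ΔE = −sin(-1.140°)·(-455) + cos(-1.140°)·468 = 458.85 m.
The local north axis is (−sin φ cos λ, −sin φ sin λ, cos φ), giving ΔN = -400.123 − 8.190 + 226.946 = -181.37 m.
Horizontal magnitude = √(ΔE² + ΔN²) = √(458.85² + (-181.37)²) = 493.40 m.

493 m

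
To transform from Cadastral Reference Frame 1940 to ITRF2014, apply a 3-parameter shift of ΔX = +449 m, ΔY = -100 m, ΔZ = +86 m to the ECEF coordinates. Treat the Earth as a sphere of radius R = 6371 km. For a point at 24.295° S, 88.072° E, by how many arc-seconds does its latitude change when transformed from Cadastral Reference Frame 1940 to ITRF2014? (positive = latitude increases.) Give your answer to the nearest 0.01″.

sin φ = -0.411435, cos φ = 0.911439, sin λ = 0.999434, cos λ = 0.033644.
North component: ΔN = −sin φ cos λ·ΔX − sin φ sin λ·ΔY + cos φ·ΔZ = −(-0.411435)(0.033644)(449) − (-0.411435)(0.999434)(-100) + (0.911439)(86) = 43.48 m.
1° of latitude spans πR/180 = 111195 m, so Δφ = 43.48 / 111195 × 3600 = 1.408″.

Δφ = 1.41″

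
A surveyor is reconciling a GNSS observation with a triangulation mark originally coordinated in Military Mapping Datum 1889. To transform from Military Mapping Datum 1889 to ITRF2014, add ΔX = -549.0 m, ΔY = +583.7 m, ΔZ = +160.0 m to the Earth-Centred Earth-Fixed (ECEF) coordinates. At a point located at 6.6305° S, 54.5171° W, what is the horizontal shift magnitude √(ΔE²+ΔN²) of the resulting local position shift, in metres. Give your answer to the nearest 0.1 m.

The local east axis at (φ, λ) is (−sin λ, cos λ, 0), so ΔE = −sin(-54.5171°)·(-549.0) + cos(-54.5171°)·583.7 = -108.23 m.
The local north axis is (−sin φ cos λ, −sin φ sin λ, cos φ), giving ΔN = -36.796 − 54.881 + 158.930 = 67.25 m.
Horizontal magnitude = √(ΔE² + ΔN²) = √((-108.23)² + 67.25²) = 127.42 m.

127.4 m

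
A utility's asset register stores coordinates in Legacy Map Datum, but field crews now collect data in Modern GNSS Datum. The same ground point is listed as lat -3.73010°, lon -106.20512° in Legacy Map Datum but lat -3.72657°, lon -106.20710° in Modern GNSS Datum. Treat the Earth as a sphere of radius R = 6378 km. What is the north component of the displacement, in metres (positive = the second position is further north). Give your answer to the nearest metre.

ΔN = 393 m

Δφ = -3.72657° − -3.73010° = +0.00353°; Δλ = -106.20710° − -106.20512° = -0.00198°.
1° along a meridian = πR/180 = 111317 m.
ΔN = Δφ × 111317 = 392.9 m; ΔE = Δλ × 111317 × cos(-3.73010°) = -0.00198 × 111317 × 0.997882 = -219.9 m.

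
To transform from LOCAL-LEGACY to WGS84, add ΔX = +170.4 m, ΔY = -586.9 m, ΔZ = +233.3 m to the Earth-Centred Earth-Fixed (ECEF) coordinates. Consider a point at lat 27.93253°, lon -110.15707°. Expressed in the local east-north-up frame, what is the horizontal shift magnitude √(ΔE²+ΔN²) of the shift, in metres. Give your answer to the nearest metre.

363 m

At φ = 27.93253°, λ = -110.15707°: sin φ = 0.468432, cos φ = 0.883500, sin λ = -0.938751, cos λ = -0.344595.
ΔE = −sin λ·ΔX + cos λ·ΔY = −(-0.938751)·(170.4) + (-0.344595)·(-586.9) = 362.21 m.
ΔN = −sin φ cos λ·ΔX − sin φ sin λ·ΔY + cos φ·ΔZ = −(0.468432)(-0.344595)(170.4) − (0.468432)(-0.938751)(-586.9) + (0.883500)(233.3) = -24.46 m.
Horizontal magnitude = √(ΔE² + ΔN²) = √(362.21² + (-24.46)²) = 363.03 m.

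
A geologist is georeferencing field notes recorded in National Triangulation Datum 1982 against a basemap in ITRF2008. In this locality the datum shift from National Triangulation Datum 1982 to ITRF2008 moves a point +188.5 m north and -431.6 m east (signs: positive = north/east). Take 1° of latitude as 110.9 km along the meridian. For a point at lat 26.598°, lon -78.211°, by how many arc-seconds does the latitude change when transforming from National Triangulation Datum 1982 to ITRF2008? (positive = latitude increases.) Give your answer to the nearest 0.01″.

1° of latitude = 110.9 km, so Δφ = 188.5 / 110900 = 0.0016997° = 6.119″.

Δφ = 6.12″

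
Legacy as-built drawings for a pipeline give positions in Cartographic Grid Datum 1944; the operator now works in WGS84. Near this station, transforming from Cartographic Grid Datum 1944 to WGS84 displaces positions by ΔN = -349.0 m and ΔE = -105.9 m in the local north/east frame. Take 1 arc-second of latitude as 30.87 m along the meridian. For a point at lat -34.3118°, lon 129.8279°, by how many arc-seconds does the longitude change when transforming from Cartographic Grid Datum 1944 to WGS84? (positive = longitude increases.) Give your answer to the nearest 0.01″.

At latitude -34.3118°, cos φ = 0.825982.
1″ of longitude at this latitude = 30.87 × cos φ = 25.4981 m, so Δλ = -105.9 / 25.4981 = -4.153″.

Δλ = -4.15″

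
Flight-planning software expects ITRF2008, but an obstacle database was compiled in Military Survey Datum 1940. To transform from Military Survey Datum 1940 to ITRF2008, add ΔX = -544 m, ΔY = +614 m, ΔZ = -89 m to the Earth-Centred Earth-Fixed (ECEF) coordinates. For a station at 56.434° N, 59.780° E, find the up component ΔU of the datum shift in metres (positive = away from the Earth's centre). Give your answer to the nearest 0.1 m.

At φ = 56.434°, λ = 59.780°: sin φ = 0.833249, cos φ = 0.552897, sin λ = 0.864099, cos λ = 0.503322.
ΔU = cos φ cos λ·ΔX + cos φ sin λ·ΔY + sin φ·ΔZ = (0.552897)(0.503322)(-544) + (0.552897)(0.864099)(614) + (0.833249)(-89) = 67.80 m.

ΔU = 67.8 m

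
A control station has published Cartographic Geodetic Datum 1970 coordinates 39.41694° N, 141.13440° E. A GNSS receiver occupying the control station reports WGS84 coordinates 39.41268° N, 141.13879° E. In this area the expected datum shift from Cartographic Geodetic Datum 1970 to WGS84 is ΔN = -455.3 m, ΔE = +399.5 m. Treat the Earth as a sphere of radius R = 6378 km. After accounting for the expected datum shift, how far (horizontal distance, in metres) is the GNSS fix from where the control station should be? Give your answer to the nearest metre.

29 m

Observed coordinate differences: Δφ = -0.00426°, Δλ = +0.00439°.
Converting to metres (1° lat = 111317 m, cos φ = 0.772546): observed ΔN = -474.2 m, observed ΔE = 377.5 m.
Subtracting the expected shift leaves a residual of -474.2 − (-455.3) = -18.9 m north and 377.5 − (399.5) = -22.0 m east.
Residual distance = √((-18.9)² + (-22.0)²) = 29.0 m.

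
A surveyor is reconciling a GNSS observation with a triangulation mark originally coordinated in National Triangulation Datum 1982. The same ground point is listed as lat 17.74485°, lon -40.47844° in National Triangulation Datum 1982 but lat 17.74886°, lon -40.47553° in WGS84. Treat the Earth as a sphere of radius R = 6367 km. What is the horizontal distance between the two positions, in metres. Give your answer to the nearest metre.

542 m

Δφ = 17.74886° − 17.74485° = +0.00401°; Δλ = -40.47553° − -40.47844° = +0.00291°.
1° along a meridian = πR/180 = 111125 m.
ΔN = Δφ × 111125 = 445.6 m; ΔE = Δλ × 111125 × cos(17.74485°) = +0.00291 × 111125 × 0.952423 = 308.0 m.
Distance = √(ΔE² + ΔN²) = √(308.0² + 445.6²) = 541.7 m.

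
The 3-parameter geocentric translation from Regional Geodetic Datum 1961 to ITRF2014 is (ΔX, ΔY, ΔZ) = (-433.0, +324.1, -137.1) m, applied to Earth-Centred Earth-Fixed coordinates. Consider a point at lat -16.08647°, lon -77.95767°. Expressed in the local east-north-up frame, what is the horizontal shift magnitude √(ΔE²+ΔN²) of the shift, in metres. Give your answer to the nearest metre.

432 m

The local east axis at (φ, λ) is (−sin λ, cos λ, 0), so ΔE = −sin(-77.95767°)·(-433.0) + cos(-77.95767°)·324.1 = -355.85 m.
The local north axis is (−sin φ cos λ, −sin φ sin λ, cos φ), giving ΔN = -25.032 − 87.828 − 131.732 = -244.59 m.
Horizontal magnitude = √(ΔE² + ΔN²) = √((-355.85)² + (-244.59)²) = 431.81 m.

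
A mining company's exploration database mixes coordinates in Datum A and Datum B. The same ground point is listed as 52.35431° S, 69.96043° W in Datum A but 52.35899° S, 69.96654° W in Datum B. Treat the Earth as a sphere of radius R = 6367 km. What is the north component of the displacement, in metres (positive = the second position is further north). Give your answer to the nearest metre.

ΔN = -520 m

Δφ = -52.35899° − -52.35431° = -0.00468°; Δλ = -69.96654° − -69.96043° = -0.00611°.
1° along a meridian = πR/180 = 111125 m.
ΔN = Δφ × 111125 = -520.1 m; ΔE = Δλ × 111125 × cos(-52.35431°) = -0.00611 × 111125 × 0.610777 = -414.7 m.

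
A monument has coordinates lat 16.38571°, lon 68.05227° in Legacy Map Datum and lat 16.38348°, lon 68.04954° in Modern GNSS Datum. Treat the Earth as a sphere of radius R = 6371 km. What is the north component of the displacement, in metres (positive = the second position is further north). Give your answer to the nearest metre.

Δφ = 16.38348° − 16.38571° = -0.00223°; Δλ = 68.04954° − 68.05227° = -0.00273°.
1° along a meridian = πR/180 = 111195 m.
ΔN = Δφ × 111195 = -248.0 m; ΔE = Δλ × 111195 × cos(16.38571°) = -0.00273 × 111195 × 0.959384 = -291.2 m.

ΔN = -248 m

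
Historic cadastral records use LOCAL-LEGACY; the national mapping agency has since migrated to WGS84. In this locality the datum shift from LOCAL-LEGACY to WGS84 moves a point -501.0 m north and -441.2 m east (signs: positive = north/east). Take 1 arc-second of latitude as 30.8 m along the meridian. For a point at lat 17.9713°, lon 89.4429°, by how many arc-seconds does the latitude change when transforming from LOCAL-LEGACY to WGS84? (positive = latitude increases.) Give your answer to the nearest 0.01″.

1″ of latitude = 30.80 m, so Δφ = -501.0 / 30.80 = -16.266″.

Δφ = -16.27″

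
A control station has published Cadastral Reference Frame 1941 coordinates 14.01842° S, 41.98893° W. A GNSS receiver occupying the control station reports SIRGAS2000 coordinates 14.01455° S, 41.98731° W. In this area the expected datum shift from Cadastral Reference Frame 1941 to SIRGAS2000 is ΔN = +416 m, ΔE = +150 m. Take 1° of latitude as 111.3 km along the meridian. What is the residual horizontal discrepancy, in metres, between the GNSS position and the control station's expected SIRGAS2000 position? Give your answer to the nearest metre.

Observed coordinate differences: Δφ = +0.00387°, Δλ = +0.00162°.
Converting to metres (1° lat = 111300 m, cos φ = 0.970218): observed ΔN = 430.7 m, observed ΔE = 174.9 m.
Subtracting the expected shift leaves a residual of 430.7 − (416) = 14.7 m north and 174.9 − (150) = 24.9 m east.
Residual distance = √(14.7² + 24.9²) = 29.0 m.

29 m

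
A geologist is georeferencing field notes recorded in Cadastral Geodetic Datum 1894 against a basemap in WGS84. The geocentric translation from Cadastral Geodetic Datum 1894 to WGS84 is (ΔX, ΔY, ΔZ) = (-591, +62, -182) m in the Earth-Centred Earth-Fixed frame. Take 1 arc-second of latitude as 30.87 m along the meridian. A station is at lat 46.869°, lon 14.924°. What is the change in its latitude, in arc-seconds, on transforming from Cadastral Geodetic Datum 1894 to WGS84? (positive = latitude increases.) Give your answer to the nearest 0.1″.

sin φ = 0.729792, cos φ = 0.683669, sin λ = 0.257538, cos λ = 0.966268.
North component: ΔN = −sin φ cos λ·ΔX − sin φ sin λ·ΔY + cos φ·ΔZ = −(0.729792)(0.966268)(-591) − (0.729792)(0.257538)(62) + (0.683669)(-182) = 280.68 m.
1° of latitude spans 3600 × 30.87 = 111132 m, so Δφ = 280.68 / 111132 × 3600 = 9.092″.

Δφ = 9.1″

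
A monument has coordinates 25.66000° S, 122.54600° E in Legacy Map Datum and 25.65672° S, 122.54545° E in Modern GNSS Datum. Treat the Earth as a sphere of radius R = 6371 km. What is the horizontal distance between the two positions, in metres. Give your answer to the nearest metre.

Δφ = -25.65672° − -25.66000° = +0.00328°; Δλ = 122.54545° − 122.54600° = -0.00055°.
1° along a meridian = πR/180 = 111195 m.
ΔN = Δφ × 111195 = 364.7 m; ΔE = Δλ × 111195 × cos(-25.66000°) = -0.00055 × 111195 × 0.901380 = -55.1 m.
Distance = √(ΔE² + ΔN²) = √((-55.1)² + 364.7²) = 368.9 m.

369 m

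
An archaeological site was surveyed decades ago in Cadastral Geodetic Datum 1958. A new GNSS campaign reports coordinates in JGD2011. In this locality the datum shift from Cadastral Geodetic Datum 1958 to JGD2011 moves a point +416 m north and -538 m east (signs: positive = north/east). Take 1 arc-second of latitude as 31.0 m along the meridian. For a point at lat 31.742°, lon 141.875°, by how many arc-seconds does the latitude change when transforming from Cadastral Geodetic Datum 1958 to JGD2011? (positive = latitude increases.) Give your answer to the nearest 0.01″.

1″ of latitude = 31.00 m, so Δφ = 416.0 / 31.00 = 13.419″.

Δφ = 13.42″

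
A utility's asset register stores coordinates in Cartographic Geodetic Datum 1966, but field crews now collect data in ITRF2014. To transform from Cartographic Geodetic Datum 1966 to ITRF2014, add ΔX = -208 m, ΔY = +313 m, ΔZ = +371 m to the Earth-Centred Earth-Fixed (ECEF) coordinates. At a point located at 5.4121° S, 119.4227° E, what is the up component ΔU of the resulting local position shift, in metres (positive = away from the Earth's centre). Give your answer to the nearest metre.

At φ = -5.4121°, λ = 119.4227°: sin φ = -0.094319, cos φ = 0.995542, sin λ = 0.871019, cos λ = -0.491249.
ΔU = cos φ cos λ·ΔX + cos φ sin λ·ΔY + sin φ·ΔZ = (0.995542)(-0.491249)(-208) + (0.995542)(0.871019)(313) + (-0.094319)(371) = 338.15 m.

ΔU = 338 m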